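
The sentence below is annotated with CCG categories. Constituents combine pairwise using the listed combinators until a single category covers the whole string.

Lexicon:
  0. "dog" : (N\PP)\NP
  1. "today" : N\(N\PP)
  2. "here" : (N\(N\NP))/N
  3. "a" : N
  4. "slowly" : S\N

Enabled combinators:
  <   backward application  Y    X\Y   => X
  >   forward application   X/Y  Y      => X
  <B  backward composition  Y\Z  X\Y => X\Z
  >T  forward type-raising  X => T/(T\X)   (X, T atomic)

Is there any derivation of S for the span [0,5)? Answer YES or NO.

YES

[0,5] S   <
  [0,4] N   <
    [0,2] N\NP   <B
      [0,1] "dog" : (N\PP)\NP
      [1,2] "today" : N\(N\PP)
    [2,4] N\(N\NP)   >
      [2,3] "here" : (N\(N\NP))/N
      [3,4] "a" : N
  [4,5] "slowly" : S\N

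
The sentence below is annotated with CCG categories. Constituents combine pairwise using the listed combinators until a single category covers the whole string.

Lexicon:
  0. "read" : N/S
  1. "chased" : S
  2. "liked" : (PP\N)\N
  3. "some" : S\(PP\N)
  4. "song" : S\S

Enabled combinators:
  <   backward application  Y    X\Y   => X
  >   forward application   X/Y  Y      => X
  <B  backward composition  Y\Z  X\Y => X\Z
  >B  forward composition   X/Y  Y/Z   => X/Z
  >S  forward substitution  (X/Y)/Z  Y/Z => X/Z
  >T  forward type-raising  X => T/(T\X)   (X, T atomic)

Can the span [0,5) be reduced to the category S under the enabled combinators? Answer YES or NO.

[0,5] S   <
  [0,2] N   >
    [0,1] "read" : N/S
    [1,2] "chased" : S
  [2,5] S\N   <B
    [2,4] S\N   <B
      [2,3] "liked" : (PP\N)\N
      [3,4] "some" : S\(PP\N)
    [4,5] "song" : S\S

YES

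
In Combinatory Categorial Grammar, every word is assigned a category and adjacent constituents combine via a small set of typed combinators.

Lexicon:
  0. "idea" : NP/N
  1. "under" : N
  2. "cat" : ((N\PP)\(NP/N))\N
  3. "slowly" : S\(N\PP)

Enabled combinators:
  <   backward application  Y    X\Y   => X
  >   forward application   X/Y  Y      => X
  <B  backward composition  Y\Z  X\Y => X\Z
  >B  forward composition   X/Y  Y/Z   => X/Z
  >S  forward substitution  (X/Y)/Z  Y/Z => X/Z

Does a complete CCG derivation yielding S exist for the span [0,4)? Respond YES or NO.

YES

[0,4] S   <
  [0,3] N\PP   <
    [0,1] "idea" : NP/N
    [1,3] (N\PP)\(NP/N)   <
      [1,2] "under" : N
      [2,3] "cat" : ((N\PP)\(NP/N))\N
  [3,4] "slowly" : S\(N\PP)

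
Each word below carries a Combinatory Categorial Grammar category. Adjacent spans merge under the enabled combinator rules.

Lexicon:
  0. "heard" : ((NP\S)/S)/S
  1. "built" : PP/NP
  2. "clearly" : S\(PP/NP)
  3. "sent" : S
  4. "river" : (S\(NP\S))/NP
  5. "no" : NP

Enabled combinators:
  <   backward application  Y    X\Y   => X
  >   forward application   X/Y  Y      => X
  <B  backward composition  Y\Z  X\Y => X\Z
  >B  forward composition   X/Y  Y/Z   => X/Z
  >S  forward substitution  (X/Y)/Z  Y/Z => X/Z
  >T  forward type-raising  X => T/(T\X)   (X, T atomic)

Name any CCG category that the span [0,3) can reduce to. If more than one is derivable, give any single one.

[0,6] S   <
  [0,4] NP\S   >
    [0,3] (NP\S)/S   >
      [0,1] "heard" : ((NP\S)/S)/S
      [1,3] S   <
        [1,2] "built" : PP/NP
        [2,3] "clearly" : S\(PP/NP)
    [3,4] "sent" : S
  [4,6] S\(NP\S)   >
    [4,5] "river" : (S\(NP\S))/NP
    [5,6] "no" : NP

(NP\S)/S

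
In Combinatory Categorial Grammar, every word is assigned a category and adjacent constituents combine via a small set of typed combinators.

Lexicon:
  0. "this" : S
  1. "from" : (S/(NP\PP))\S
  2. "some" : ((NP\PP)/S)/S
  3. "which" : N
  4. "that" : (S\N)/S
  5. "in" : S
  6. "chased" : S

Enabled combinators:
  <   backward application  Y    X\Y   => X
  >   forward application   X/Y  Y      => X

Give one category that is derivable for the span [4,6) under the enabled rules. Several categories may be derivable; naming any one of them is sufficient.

[0,7] S   >
  [0,2] S/(NP\PP)   <
    [0,1] "this" : S
    [1,2] "from" : (S/(NP\PP))\S
  [2,7] NP\PP   >
    [2,6] (NP\PP)/S   >
      [2,3] "some" : ((NP\PP)/S)/S
      [3,6] S   <
        [3,4] "which" : N
        [4,6] S\N   >
          [4,5] "that" : (S\N)/S
          [5,6] "in" : S
    [6,7] "chased" : S

S\N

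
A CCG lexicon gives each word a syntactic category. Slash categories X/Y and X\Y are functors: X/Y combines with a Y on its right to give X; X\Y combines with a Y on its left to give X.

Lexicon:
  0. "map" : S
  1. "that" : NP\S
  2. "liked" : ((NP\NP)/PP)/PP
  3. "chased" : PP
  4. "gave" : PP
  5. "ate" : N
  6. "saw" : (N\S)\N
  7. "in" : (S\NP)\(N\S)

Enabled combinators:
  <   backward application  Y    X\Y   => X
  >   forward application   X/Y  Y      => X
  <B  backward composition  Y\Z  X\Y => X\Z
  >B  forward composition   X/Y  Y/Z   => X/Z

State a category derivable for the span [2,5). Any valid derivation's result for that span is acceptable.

NP\NP

[0,8] S   <
  [0,2] NP   <
    [0,1] "map" : S
    [1,2] "that" : NP\S
  [2,8] S\NP   <B
    [2,5] NP\NP   >
      [2,4] (NP\NP)/PP   >
        [2,3] "liked" : ((NP\NP)/PP)/PP
        [3,4] "chased" : PP
      [4,5] "gave" : PP
    [5,8] S\NP   <
      [5,7] N\S   <
        [5,6] "ate" : N
        [6,7] "saw" : (N\S)\N
      [7,8] "in" : (S\NP)\(N\S)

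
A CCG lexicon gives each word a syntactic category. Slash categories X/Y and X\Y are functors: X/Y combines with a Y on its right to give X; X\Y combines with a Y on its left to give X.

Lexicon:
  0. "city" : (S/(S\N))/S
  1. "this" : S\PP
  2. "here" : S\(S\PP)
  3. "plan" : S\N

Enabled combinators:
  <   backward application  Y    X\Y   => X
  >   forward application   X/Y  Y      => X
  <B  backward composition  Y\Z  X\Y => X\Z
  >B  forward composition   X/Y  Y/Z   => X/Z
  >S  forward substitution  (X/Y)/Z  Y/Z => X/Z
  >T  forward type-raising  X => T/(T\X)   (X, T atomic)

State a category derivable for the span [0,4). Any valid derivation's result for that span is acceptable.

[0,4] S   >
  [0,3] S/(S\N)   >
    [0,1] "city" : (S/(S\N))/S
    [1,3] S   <
      [1,2] "this" : S\PP
      [2,3] "here" : S\(S\PP)
  [3,4] "plan" : S\N

S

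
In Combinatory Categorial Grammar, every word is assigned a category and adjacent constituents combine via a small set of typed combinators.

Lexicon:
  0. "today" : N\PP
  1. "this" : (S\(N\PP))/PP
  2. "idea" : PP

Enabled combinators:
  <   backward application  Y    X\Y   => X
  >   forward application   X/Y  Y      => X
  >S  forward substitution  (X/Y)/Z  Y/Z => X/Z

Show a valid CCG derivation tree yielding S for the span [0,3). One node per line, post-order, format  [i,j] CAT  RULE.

[0,3] S   <
  [0,1] "today" : N\PP
  [1,3] S\(N\PP)   >
    [1,2] "this" : (S\(N\PP))/PP
    [2,3] "idea" : PP

[0,1] N\PP  lex  "today"
[1,2] (S\(N\PP))/PP  lex  "this"
[2,3] PP  lex  "idea"
[1,3] S\(N\PP)  >  k=2
[0,3] S  <  k=1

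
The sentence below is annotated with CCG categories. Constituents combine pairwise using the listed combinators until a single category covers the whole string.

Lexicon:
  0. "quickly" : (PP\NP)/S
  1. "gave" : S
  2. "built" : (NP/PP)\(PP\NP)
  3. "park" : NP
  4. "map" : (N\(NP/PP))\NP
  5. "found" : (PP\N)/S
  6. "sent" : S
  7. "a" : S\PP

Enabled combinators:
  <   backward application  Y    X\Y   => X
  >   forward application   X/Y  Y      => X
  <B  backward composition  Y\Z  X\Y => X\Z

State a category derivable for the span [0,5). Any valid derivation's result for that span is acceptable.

N

[0,8] S   <
  [0,5] N   <
    [0,3] NP/PP   <
      [0,2] PP\NP   >
        [0,1] "quickly" : (PP\NP)/S
        [1,2] "gave" : S
      [2,3] "built" : (NP/PP)\(PP\NP)
    [3,5] N\(NP/PP)   <
      [3,4] "park" : NP
      [4,5] "map" : (N\(NP/PP))\NP
  [5,8] S\N   <B
    [5,7] PP\N   >
      [5,6] "found" : (PP\N)/S
      [6,7] "sent" : S
    [7,8] "a" : S\PP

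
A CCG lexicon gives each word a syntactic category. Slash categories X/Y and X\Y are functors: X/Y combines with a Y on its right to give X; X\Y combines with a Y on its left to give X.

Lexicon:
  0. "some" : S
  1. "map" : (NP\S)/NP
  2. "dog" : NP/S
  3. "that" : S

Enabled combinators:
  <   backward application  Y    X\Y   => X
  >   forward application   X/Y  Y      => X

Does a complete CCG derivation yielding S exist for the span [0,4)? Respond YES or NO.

S (NP\S)/NP NP/S S
CKY chart[0,4] = {NP}; S ∉ chart

NO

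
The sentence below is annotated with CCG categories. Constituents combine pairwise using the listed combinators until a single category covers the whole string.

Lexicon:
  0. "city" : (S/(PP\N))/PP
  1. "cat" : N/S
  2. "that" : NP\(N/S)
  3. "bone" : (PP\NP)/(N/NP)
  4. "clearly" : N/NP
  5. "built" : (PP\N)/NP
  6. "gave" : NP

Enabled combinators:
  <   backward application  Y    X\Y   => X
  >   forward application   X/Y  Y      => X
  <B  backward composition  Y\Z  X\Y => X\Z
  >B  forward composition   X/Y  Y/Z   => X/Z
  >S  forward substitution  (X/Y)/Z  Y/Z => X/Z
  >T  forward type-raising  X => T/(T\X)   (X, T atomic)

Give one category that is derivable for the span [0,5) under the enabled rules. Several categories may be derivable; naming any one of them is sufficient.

[0,7] S   >
  [0,5] S/(PP\N)   >
    [0,1] "city" : (S/(PP\N))/PP
    [1,5] PP   <
      [1,3] NP   <
        [1,2] "cat" : N/S
        [2,3] "that" : NP\(N/S)
      [3,5] PP\NP   >
        [3,4] "bone" : (PP\NP)/(N/NP)
        [4,5] "clearly" : N/NP
  [5,7] PP\N   >
    [5,6] "built" : (PP\N)/NP
    [6,7] "gave" : NP

S/(PP\N)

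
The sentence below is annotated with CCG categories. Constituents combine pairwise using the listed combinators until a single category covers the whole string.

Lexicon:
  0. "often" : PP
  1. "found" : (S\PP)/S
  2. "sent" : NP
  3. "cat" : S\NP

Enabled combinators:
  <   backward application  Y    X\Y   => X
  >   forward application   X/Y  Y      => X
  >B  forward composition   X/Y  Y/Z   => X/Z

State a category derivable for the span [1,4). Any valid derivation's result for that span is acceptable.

S\PP

[0,4] S   <
  [0,1] "often" : PP
  [1,4] S\PP   >
    [1,2] "found" : (S\PP)/S
    [2,4] S   <
      [2,3] "sent" : NP
      [3,4] "cat" : S\NP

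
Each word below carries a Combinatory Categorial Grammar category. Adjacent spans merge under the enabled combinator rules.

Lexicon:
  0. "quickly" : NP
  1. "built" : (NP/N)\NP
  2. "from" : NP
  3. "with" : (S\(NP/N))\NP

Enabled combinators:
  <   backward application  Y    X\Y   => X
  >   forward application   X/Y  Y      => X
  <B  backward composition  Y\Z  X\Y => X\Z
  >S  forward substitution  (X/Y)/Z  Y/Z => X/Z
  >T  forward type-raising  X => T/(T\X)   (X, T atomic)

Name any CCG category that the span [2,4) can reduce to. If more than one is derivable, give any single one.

S\(NP/N)

[0,4] S   <
  [0,2] NP/N   <
    [0,1] "quickly" : NP
    [1,2] "built" : (NP/N)\NP
  [2,4] S\(NP/N)   <
    [2,3] "from" : NP
    [3,4] "with" : (S\(NP/N))\NP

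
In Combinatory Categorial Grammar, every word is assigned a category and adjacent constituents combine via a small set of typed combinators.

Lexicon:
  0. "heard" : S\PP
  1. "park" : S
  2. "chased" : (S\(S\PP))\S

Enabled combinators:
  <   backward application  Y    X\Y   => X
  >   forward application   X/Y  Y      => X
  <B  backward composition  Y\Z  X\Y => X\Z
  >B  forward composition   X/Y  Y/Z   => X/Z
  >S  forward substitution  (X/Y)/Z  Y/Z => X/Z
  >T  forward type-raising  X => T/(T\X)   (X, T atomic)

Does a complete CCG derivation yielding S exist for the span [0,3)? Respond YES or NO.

YES

[0,3] S   <
  [0,1] "heard" : S\PP
  [1,3] S\(S\PP)   <
    [1,2] "park" : S
    [2,3] "chased" : (S\(S\PP))\S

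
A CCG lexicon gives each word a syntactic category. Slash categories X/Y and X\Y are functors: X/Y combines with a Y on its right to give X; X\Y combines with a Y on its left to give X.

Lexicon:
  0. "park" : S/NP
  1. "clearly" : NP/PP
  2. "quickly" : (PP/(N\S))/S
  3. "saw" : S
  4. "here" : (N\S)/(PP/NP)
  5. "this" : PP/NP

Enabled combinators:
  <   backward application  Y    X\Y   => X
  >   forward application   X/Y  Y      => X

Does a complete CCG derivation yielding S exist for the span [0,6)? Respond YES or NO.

[0,6] S   >
  [0,1] "park" : S/NP
  [1,6] NP   >
    [1,2] "clearly" : NP/PP
    [2,6] PP   >
      [2,4] PP/(N\S)   >
        [2,3] "quickly" : (PP/(N\S))/S
        [3,4] "saw" : S
      [4,6] N\S   >
        [4,5] "here" : (N\S)/(PP/NP)
        [5,6] "this" : PP/NP

YES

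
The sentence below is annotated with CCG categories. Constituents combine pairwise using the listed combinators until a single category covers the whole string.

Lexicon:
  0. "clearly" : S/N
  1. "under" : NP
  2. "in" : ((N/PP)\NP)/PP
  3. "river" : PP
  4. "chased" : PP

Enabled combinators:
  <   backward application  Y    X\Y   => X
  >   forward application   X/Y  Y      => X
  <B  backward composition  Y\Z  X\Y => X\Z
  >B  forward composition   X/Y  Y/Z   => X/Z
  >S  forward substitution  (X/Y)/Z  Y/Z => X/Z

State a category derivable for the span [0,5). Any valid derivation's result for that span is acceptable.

S

[0,5] S   >
  [0,1] "clearly" : S/N
  [1,5] N   >
    [1,4] N/PP   <
      [1,2] "under" : NP
      [2,4] (N/PP)\NP   >
        [2,3] "in" : ((N/PP)\NP)/PP
        [3,4] "river" : PP
    [4,5] "chased" : PP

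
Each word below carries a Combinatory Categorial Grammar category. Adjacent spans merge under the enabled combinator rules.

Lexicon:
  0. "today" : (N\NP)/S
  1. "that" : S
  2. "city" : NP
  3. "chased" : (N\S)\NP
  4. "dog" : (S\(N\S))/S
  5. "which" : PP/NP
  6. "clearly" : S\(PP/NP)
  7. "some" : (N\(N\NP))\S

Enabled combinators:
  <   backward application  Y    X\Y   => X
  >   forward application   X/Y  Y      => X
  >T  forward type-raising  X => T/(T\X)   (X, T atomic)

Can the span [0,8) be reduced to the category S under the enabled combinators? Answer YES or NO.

NO

(N\NP)/S S NP (N\S)\NP (S\(N\S))/S PP/NP S\(PP/NP) (N\(N\NP))\S
CKY chart[0,8] = {N, N/(N\N), NP/(NP\N), PP/(PP\N), S/(S\N)}; S ∉ chart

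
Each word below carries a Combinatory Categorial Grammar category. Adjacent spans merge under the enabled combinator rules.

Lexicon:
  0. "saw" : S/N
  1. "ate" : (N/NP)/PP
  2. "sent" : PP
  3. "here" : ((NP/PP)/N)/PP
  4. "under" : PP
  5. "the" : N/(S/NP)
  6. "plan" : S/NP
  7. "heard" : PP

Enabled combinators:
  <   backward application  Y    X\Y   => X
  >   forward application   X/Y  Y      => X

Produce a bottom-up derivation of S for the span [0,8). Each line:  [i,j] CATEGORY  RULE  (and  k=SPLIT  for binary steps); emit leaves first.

[0,8] S   >
  [0,1] "saw" : S/N
  [1,8] N   >
    [1,3] N/NP   >
      [1,2] "ate" : (N/NP)/PP
      [2,3] "sent" : PP
    [3,8] NP   >
      [3,7] NP/PP   >
        [3,5] (NP/PP)/N   >
          [3,4] "here" : ((NP/PP)/N)/PP
          [4,5] "under" : PP
        [5,7] N   >
          [5,6] "the" : N/(S/NP)
          [6,7] "plan" : S/NP
      [7,8] "heard" : PP

[0,1] S/N  lex  "saw"
[1,2] (N/NP)/PP  lex  "ate"
[2,3] PP  lex  "sent"
[1,3] N/NP  >  k=2
[3,4] ((NP/PP)/N)/PP  lex  "here"
[4,5] PP  lex  "under"
[3,5] (NP/PP)/N  >  k=4
[5,6] N/(S/NP)  lex  "the"
[6,7] S/NP  lex  "plan"
[5,7] N  >  k=6
[3,7] NP/PP  >  k=5
[7,8] PP  lex  "heard"
[3,8] NP  >  k=7
[1,8] N  >  k=3
[0,8] S  >  k=1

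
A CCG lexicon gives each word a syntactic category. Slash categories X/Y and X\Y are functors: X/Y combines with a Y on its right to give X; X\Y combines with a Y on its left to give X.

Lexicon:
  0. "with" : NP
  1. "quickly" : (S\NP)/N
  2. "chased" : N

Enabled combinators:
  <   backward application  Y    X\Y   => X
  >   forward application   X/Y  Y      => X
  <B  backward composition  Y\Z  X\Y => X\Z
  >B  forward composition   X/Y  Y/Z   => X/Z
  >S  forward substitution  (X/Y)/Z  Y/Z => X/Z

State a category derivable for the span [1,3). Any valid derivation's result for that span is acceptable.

S\NP

[0,3] S   <
  [0,1] "with" : NP
  [1,3] S\NP   >
    [1,2] "quickly" : (S\NP)/N
    [2,3] "chased" : N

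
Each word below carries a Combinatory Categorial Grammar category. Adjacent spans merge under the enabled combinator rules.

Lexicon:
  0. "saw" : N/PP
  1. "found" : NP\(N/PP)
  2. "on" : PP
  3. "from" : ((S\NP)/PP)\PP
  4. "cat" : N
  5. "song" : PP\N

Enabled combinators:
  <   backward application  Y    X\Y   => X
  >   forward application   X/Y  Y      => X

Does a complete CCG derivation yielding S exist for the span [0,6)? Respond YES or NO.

YES

[0,6] S   <
  [0,2] NP   <
    [0,1] "saw" : N/PP
    [1,2] "found" : NP\(N/PP)
  [2,6] S\NP   >
    [2,4] (S\NP)/PP   <
      [2,3] "on" : PP
      [3,4] "from" : ((S\NP)/PP)\PP
    [4,6] PP   <
      [4,5] "cat" : N
      [5,6] "song" : PP\N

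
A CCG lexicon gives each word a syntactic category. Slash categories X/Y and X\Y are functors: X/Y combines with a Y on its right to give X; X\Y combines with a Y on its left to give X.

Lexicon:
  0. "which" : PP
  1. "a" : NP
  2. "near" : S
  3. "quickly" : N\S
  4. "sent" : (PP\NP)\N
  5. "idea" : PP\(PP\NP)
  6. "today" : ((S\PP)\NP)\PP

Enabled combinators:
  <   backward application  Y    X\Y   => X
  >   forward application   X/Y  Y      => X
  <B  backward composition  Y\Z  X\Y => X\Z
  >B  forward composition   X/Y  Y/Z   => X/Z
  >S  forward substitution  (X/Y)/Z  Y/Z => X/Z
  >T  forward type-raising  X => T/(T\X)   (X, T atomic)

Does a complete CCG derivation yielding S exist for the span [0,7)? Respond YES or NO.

YES

[0,7] S   <
  [0,1] "which" : PP
  [1,7] S\PP   <
    [1,2] "a" : NP
    [2,7] (S\PP)\NP   <
      [2,6] PP   <
        [2,5] PP\NP   <
          [2,4] N   <
            [2,3] "near" : S
            [3,4] "quickly" : N\S
          [4,5] "sent" : (PP\NP)\N
        [5,6] "idea" : PP\(PP\NP)
      [6,7] "today" : ((S\PP)\NP)\PP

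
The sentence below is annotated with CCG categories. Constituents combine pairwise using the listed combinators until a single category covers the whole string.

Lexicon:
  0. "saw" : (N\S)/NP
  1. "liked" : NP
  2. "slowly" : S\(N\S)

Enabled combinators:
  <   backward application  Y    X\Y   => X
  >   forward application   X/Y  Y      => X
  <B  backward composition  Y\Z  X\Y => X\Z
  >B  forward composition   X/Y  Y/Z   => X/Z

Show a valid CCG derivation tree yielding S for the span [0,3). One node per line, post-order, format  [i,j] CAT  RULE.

[0,1] (N\S)/NP  lex  "saw"
[1,2] NP  lex  "liked"
[0,2] N\S  >  k=1
[2,3] S\(N\S)  lex  "slowly"
[0,3] S  <  k=2

[0,3] S   <
  [0,2] N\S   >
    [0,1] "saw" : (N\S)/NP
    [1,2] "liked" : NP
  [2,3] "slowly" : S\(N\S)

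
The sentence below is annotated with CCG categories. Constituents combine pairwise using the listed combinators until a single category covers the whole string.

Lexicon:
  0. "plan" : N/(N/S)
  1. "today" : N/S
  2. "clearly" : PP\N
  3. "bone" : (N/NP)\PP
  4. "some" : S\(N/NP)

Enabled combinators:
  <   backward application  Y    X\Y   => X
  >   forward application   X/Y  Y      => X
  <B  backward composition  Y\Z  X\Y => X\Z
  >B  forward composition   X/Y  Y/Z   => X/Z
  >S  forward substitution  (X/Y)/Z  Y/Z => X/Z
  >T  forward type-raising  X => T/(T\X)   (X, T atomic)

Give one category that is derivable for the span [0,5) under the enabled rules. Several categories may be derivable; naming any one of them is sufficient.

[0,5] S   <
  [0,2] N   >
    [0,1] "plan" : N/(N/S)
    [1,2] "today" : N/S
  [2,5] S\N   <B
    [2,3] "clearly" : PP\N
    [3,5] S\PP   <B
      [3,4] "bone" : (N/NP)\PP
      [4,5] "some" : S\(N/NP)

S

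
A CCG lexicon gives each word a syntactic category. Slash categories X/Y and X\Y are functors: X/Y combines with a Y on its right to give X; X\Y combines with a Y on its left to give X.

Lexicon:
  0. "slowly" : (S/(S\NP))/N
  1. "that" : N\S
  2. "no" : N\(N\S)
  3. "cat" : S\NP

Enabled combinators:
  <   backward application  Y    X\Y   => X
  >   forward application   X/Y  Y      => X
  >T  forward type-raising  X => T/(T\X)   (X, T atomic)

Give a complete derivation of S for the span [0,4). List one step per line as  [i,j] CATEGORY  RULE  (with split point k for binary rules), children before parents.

[0,4] S   >
  [0,3] S/(S\NP)   >
    [0,1] "slowly" : (S/(S\NP))/N
    [1,3] N   <
      [1,2] "that" : N\S
      [2,3] "no" : N\(N\S)
  [3,4] "cat" : S\NP

[0,1] (S/(S\NP))/N  lex  "slowly"
[1,2] N\S  lex  "that"
[2,3] N\(N\S)  lex  "no"
[1,3] N  <  k=2
[0,3] S/(S\NP)  >  k=1
[3,4] S\NP  lex  "cat"
[0,4] S  >  k=3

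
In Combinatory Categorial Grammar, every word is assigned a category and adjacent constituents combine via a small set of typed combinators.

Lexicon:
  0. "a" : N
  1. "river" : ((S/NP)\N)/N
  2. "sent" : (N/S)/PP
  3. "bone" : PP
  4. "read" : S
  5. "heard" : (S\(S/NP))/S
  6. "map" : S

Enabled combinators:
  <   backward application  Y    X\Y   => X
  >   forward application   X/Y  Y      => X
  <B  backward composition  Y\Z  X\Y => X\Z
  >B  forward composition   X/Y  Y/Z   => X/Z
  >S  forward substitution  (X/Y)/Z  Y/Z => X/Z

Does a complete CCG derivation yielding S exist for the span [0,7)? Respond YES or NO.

[0,7] S   <
  [0,5] S/NP   <
    [0,1] "a" : N
    [1,5] (S/NP)\N   >
      [1,2] "river" : ((S/NP)\N)/N
      [2,5] N   >
        [2,4] N/S   >
          [2,3] "sent" : (N/S)/PP
          [3,4] "bone" : PP
        [4,5] "read" : S
  [5,7] S\(S/NP)   >
    [5,6] "heard" : (S\(S/NP))/S
    [6,7] "map" : S

YES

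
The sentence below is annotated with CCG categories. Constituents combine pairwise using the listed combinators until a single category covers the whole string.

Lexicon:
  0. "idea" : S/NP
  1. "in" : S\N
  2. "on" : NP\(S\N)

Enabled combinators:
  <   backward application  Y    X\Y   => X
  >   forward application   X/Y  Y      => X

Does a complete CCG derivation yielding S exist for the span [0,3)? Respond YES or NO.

YES

[0,3] S   >
  [0,1] "idea" : S/NP
  [1,3] NP   <
    [1,2] "in" : S\N
    [2,3] "on" : NP\(S\N)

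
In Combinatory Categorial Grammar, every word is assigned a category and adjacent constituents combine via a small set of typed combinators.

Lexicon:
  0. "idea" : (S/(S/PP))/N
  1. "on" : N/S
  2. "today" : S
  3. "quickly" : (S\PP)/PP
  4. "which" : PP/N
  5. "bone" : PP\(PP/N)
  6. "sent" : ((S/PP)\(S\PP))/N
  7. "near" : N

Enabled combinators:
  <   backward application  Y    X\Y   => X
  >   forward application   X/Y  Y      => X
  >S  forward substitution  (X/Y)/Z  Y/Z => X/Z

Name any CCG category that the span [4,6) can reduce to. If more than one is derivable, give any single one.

[0,8] S   >
  [0,3] S/(S/PP)   >
    [0,1] "idea" : (S/(S/PP))/N
    [1,3] N   >
      [1,2] "on" : N/S
      [2,3] "today" : S
  [3,8] S/PP   <
    [3,6] S\PP   >
      [3,4] "quickly" : (S\PP)/PP
      [4,6] PP   <
        [4,5] "which" : PP/N
        [5,6] "bone" : PP\(PP/N)
    [6,8] (S/PP)\(S\PP)   >
      [6,7] "sent" : ((S/PP)\(S\PP))/N
      [7,8] "near" : N

PP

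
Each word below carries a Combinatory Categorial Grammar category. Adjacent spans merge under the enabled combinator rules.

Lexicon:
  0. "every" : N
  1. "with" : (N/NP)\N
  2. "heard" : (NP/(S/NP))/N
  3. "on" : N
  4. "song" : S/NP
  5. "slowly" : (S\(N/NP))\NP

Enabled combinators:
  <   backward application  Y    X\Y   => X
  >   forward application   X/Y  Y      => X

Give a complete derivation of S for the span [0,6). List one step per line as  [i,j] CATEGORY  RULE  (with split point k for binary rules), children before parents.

[0,1] N  lex  "every"
[1,2] (N/NP)\N  lex  "with"
[0,2] N/NP  <  k=1
[2,3] (NP/(S/NP))/N  lex  "heard"
[3,4] N  lex  "on"
[2,4] NP/(S/NP)  >  k=3
[4,5] S/NP  lex  "song"
[2,5] NP  >  k=4
[5,6] (S\(N/NP))\NP  lex  "slowly"
[2,6] S\(N/NP)  <  k=5
[0,6] S  <  k=2

[0,6] S   <
  [0,2] N/NP   <
    [0,1] "every" : N
    [1,2] "with" : (N/NP)\N
  [2,6] S\(N/NP)   <
    [2,5] NP   >
      [2,4] NP/(S/NP)   >
        [2,3] "heard" : (NP/(S/NP))/N
        [3,4] "on" : N
      [4,5] "song" : S/NP
    [5,6] "slowly" : (S\(N/NP))\NP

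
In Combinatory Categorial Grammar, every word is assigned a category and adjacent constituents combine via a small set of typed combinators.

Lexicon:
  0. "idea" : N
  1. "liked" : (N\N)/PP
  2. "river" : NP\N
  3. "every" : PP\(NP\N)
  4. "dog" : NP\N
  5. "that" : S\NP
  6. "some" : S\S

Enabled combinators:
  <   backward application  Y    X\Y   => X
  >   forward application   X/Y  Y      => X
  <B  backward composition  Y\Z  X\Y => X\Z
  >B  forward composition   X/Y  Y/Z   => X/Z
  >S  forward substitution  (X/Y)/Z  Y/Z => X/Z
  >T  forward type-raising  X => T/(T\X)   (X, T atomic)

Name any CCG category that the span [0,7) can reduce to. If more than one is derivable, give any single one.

[0,7] S   <
  [0,1] "idea" : N
  [1,7] S\N   <B
    [1,4] N\N   >
      [1,2] "liked" : (N\N)/PP
      [2,4] PP   <
        [2,3] "river" : NP\N
        [3,4] "every" : PP\(NP\N)
    [4,7] S\N   <B
      [4,5] "dog" : NP\N
      [5,7] S\NP   <B
        [5,6] "that" : S\NP
        [6,7] "some" : S\S

S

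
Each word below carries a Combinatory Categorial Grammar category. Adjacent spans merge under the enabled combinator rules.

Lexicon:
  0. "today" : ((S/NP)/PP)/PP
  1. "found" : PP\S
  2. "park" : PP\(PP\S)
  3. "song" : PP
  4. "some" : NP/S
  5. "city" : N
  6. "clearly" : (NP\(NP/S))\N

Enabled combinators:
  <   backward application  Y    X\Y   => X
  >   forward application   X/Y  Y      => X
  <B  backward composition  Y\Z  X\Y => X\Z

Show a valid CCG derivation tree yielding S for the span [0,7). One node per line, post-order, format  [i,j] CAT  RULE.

[0,1] ((S/NP)/PP)/PP  lex  "today"
[1,2] PP\S  lex  "found"
[2,3] PP\(PP\S)  lex  "park"
[1,3] PP  <  k=2
[0,3] (S/NP)/PP  >  k=1
[3,4] PP  lex  "song"
[0,4] S/NP  >  k=3
[4,5] NP/S  lex  "some"
[5,6] N  lex  "city"
[6,7] (NP\(NP/S))\N  lex  "clearly"
[5,7] NP\(NP/S)  <  k=6
[4,7] NP  <  k=5
[0,7] S  >  k=4

[0,7] S   >
  [0,4] S/NP   >
    [0,3] (S/NP)/PP   >
      [0,1] "today" : ((S/NP)/PP)/PP
      [1,3] PP   <
        [1,2] "found" : PP\S
        [2,3] "park" : PP\(PP\S)
    [3,4] "song" : PP
  [4,7] NP   <
    [4,5] "some" : NP/S
    [5,7] NP\(NP/S)   <
      [5,6] "city" : N
      [6,7] "clearly" : (NP\(NP/S))\N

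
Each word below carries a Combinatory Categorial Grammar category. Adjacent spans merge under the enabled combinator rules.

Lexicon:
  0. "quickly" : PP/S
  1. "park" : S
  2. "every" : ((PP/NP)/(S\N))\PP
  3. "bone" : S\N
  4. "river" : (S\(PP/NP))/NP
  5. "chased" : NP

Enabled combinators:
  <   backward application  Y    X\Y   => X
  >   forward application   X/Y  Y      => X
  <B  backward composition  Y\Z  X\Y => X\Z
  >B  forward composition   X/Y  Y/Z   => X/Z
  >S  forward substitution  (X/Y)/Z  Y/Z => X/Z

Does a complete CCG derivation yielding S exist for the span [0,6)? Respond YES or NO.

YES

[0,6] S   <
  [0,4] PP/NP   >
    [0,3] (PP/NP)/(S\N)   <
      [0,2] PP   >
        [0,1] "quickly" : PP/S
        [1,2] "park" : S
      [2,3] "every" : ((PP/NP)/(S\N))\PP
    [3,4] "bone" : S\N
  [4,6] S\(PP/NP)   >
    [4,5] "river" : (S\(PP/NP))/NP
    [5,6] "chased" : NP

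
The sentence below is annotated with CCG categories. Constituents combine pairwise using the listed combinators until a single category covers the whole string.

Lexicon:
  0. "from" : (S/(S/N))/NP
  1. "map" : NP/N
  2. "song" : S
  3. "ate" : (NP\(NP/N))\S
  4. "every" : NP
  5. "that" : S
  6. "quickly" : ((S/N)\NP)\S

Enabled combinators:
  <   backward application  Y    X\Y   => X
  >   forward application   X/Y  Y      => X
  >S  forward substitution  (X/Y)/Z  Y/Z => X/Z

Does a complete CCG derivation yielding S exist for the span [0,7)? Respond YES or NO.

[0,7] S   >
  [0,4] S/(S/N)   >
    [0,1] "from" : (S/(S/N))/NP
    [1,4] NP   <
      [1,2] "map" : NP/N
      [2,4] NP\(NP/N)   <
        [2,3] "song" : S
        [3,4] "ate" : (NP\(NP/N))\S
  [4,7] S/N   <
    [4,5] "every" : NP
    [5,7] (S/N)\NP   <
      [5,6] "that" : S
      [6,7] "quickly" : ((S/N)\NP)\S

YES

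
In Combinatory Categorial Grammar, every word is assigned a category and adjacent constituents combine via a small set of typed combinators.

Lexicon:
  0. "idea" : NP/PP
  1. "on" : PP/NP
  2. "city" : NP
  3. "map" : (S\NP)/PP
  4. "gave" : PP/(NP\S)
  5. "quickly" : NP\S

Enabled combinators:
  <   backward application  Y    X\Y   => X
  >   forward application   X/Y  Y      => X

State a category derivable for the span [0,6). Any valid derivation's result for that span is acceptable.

S

[0,6] S   <
  [0,3] NP   >
    [0,1] "idea" : NP/PP
    [1,3] PP   >
      [1,2] "on" : PP/NP
      [2,3] "city" : NP
  [3,6] S\NP   >
    [3,4] "map" : (S\NP)/PP
    [4,6] PP   >
      [4,5] "gave" : PP/(NP\S)
      [5,6] "quickly" : NP\S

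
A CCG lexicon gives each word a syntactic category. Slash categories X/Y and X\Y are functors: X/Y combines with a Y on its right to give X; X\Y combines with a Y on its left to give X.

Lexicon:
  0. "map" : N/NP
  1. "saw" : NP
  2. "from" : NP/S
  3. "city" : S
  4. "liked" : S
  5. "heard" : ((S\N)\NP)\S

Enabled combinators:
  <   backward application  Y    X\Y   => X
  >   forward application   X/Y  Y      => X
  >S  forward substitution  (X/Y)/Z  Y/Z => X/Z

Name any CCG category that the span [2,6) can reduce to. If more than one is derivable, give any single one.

S\N

[0,6] S   <
  [0,2] N   >
    [0,1] "map" : N/NP
    [1,2] "saw" : NP
  [2,6] S\N   <
    [2,4] NP   >
      [2,3] "from" : NP/S
      [3,4] "city" : S
    [4,6] (S\N)\NP   <
      [4,5] "liked" : S
      [5,6] "heard" : ((S\N)\NP)\S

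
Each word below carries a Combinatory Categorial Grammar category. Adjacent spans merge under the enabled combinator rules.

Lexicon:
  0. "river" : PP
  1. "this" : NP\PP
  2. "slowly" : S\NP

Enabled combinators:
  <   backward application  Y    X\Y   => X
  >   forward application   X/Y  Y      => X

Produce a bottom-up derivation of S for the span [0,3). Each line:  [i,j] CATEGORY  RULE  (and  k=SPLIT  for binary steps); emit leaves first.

[0,1] PP  lex  "river"
[1,2] NP\PP  lex  "this"
[0,2] NP  <  k=1
[2,3] S\NP  lex  "slowly"
[0,3] S  <  k=2

[0,3] S   <
  [0,2] NP   <
    [0,1] "river" : PP
    [1,2] "this" : NP\PP
  [2,3] "slowly" : S\NP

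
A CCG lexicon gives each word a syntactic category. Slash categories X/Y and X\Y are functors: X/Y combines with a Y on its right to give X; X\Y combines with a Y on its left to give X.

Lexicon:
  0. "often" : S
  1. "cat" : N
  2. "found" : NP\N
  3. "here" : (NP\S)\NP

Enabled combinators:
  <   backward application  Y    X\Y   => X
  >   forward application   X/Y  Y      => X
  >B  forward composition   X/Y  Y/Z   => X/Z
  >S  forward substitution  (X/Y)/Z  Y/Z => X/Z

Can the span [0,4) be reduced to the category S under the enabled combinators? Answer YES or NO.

S N NP\N (NP\S)\NP
CKY chart[0,4] = {NP}; S ∉ chart

NO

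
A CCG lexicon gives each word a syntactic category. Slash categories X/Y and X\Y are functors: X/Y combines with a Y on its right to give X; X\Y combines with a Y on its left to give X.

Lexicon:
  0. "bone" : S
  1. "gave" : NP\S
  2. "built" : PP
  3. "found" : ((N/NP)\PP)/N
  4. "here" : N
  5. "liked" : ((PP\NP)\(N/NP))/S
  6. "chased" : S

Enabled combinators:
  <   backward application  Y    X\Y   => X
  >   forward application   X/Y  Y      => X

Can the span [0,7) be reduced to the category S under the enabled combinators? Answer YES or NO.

NO

S NP\S PP ((N/NP)\PP)/N N ((PP\NP)\(N/NP))/S S
CKY chart[0,7] = {PP}; S ∉ chart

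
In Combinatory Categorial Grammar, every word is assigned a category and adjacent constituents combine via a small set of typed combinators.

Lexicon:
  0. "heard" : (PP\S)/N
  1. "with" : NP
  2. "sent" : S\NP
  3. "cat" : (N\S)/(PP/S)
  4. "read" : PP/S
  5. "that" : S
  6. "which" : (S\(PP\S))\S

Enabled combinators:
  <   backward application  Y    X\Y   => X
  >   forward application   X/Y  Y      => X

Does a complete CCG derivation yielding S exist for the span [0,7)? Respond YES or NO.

[0,7] S   <
  [0,5] PP\S   >
    [0,1] "heard" : (PP\S)/N
    [1,5] N   <
      [1,3] S   <
        [1,2] "with" : NP
        [2,3] "sent" : S\NP
      [3,5] N\S   >
        [3,4] "cat" : (N\S)/(PP/S)
        [4,5] "read" : PP/S
  [5,7] S\(PP\S)   <
    [5,6] "that" : S
    [6,7] "which" : (S\(PP\S))\S

YES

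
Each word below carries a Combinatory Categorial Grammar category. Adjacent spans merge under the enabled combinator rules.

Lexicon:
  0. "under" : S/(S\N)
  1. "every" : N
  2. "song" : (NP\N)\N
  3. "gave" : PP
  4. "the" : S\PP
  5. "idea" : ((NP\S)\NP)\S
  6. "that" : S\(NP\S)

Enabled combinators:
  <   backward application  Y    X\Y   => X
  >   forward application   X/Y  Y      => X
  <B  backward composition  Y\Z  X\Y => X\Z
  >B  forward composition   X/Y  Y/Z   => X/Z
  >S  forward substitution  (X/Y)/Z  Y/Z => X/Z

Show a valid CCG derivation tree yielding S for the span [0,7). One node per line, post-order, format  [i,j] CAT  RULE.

[0,7] S   >
  [0,1] "under" : S/(S\N)
  [1,7] S\N   <B
    [1,3] NP\N   <
      [1,2] "every" : N
      [2,3] "song" : (NP\N)\N
    [3,7] S\NP   <B
      [3,6] (NP\S)\NP   <
        [3,5] S   <
          [3,4] "gave" : PP
          [4,5] "the" : S\PP
        [5,6] "idea" : ((NP\S)\NP)\S
      [6,7] "that" : S\(NP\S)

[0,1] S/(S\N)  lex  "under"
[1,2] N  lex  "every"
[2,3] (NP\N)\N  lex  "song"
[1,3] NP\N  <  k=2
[3,4] PP  lex  "gave"
[4,5] S\PP  lex  "the"
[3,5] S  <  k=4
[5,6] ((NP\S)\NP)\S  lex  "idea"
[3,6] (NP\S)\NP  <  k=5
[6,7] S\(NP\S)  lex  "that"
[3,7] S\NP  <B  k=6
[1,7] S\N  <B  k=3
[0,7] S  >  k=1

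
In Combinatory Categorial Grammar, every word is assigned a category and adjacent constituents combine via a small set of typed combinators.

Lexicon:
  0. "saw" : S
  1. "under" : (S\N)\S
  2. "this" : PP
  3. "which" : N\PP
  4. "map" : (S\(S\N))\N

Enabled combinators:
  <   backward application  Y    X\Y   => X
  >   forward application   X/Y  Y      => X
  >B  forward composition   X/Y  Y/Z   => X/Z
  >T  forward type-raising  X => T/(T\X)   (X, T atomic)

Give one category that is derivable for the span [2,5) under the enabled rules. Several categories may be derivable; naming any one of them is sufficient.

[0,5] S   <
  [0,2] S\N   <
    [0,1] "saw" : S
    [1,2] "under" : (S\N)\S
  [2,5] S\(S\N)   <
    [2,4] N   >
      [2,3] N/(N\PP)   >T
        [2,3] "this" : PP
      [3,4] "which" : N\PP
    [4,5] "map" : (S\(S\N))\N

S\(S\N)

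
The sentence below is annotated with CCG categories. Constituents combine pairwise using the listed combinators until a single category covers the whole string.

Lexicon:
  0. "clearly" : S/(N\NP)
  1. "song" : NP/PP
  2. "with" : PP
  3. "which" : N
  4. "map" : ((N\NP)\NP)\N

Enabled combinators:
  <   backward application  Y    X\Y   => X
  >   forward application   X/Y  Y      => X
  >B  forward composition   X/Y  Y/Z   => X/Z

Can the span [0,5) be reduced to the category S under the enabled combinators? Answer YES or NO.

YES

[0,5] S   >
  [0,1] "clearly" : S/(N\NP)
  [1,5] N\NP   <
    [1,3] NP   >
      [1,2] "song" : NP/PP
      [2,3] "with" : PP
    [3,5] (N\NP)\NP   <
      [3,4] "which" : N
      [4,5] "map" : ((N\NP)\NP)\N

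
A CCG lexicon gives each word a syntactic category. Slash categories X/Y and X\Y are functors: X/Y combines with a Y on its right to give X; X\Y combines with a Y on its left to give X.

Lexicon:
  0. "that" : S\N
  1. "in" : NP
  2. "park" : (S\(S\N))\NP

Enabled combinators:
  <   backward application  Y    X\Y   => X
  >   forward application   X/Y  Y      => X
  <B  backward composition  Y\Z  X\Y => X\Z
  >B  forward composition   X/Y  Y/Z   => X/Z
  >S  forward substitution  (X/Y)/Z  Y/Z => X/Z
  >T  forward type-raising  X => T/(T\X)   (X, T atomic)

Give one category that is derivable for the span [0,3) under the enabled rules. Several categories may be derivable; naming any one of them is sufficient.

S

[0,3] S   <
  [0,1] "that" : S\N
  [1,3] S\(S\N)   <
    [1,2] "in" : NP
    [2,3] "park" : (S\(S\N))\NP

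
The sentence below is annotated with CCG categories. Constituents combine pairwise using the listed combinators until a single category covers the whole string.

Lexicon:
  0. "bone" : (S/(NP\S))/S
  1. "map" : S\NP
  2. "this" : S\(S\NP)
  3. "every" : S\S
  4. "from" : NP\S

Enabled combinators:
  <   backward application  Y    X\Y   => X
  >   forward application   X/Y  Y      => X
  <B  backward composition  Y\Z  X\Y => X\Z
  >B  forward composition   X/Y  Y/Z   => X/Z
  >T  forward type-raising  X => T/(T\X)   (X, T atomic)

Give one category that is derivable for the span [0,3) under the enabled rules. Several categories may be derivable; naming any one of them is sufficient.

S/(NP\S)

[0,5] S   >
  [0,3] S/(NP\S)   >
    [0,1] "bone" : (S/(NP\S))/S
    [1,3] S   <
      [1,2] "map" : S\NP
      [2,3] "this" : S\(S\NP)
  [3,5] NP\S   <B
    [3,4] "every" : S\S
    [4,5] "from" : NP\S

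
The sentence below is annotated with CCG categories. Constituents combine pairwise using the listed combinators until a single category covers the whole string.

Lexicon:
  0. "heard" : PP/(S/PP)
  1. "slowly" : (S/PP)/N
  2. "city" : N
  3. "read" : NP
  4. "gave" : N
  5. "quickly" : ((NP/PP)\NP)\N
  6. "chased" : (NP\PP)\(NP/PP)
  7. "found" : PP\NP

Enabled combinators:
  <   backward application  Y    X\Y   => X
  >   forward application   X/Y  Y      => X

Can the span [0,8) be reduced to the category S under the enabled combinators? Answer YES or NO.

PP/(S/PP) (S/PP)/N N NP N ((NP/PP)\NP)\N (NP\PP)\(NP/PP) PP\NP
CKY chart[0,8] = {PP}; S ∉ chart

NO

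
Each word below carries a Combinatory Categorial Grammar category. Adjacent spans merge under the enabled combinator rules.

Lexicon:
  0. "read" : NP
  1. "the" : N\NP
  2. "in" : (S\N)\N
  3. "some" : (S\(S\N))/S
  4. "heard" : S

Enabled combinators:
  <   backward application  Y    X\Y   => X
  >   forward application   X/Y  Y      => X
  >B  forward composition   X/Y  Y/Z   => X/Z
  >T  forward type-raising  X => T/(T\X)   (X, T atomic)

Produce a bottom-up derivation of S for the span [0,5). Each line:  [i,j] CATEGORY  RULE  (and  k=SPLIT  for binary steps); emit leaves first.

[0,5] S   <
  [0,3] S\N   <
    [0,2] N   >
      [0,1] N/(N\NP)   >T
        [0,1] "read" : NP
      [1,2] "the" : N\NP
    [2,3] "in" : (S\N)\N
  [3,5] S\(S\N)   >
    [3,4] "some" : (S\(S\N))/S
    [4,5] "heard" : S

[0,1] NP  lex  "read"
[0,1] N/(N\NP)  >T
[1,2] N\NP  lex  "the"
[0,2] N  >  k=1
[2,3] (S\N)\N  lex  "in"
[0,3] S\N  <  k=2
[3,4] (S\(S\N))/S  lex  "some"
[4,5] S  lex  "heard"
[3,5] S\(S\N)  >  k=4
[0,5] S  <  k=3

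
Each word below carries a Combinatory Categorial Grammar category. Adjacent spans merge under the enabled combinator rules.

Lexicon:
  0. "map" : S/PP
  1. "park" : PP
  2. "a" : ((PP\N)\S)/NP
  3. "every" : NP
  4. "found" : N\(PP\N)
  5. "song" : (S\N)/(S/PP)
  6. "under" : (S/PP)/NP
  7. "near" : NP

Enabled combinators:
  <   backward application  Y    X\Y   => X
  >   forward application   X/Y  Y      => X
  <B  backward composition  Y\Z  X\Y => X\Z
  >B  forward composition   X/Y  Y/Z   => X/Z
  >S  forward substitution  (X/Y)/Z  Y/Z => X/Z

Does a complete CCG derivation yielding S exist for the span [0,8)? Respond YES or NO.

[0,8] S   <
  [0,5] N   <
    [0,2] S   >
      [0,1] "map" : S/PP
      [1,2] "park" : PP
    [2,5] N\S   <B
      [2,4] (PP\N)\S   >
        [2,3] "a" : ((PP\N)\S)/NP
        [3,4] "every" : NP
      [4,5] "found" : N\(PP\N)
  [5,8] S\N   >
    [5,6] "song" : (S\N)/(S/PP)
    [6,8] S/PP   >
      [6,7] "under" : (S/PP)/NP
      [7,8] "near" : NP

YES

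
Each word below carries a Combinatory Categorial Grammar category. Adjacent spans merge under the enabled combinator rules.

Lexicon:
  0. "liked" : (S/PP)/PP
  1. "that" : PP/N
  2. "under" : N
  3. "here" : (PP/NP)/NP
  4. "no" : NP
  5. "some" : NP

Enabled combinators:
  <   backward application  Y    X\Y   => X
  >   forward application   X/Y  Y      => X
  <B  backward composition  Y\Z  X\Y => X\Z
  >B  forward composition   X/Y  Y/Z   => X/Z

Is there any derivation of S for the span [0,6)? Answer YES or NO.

[0,6] S   >
  [0,3] S/PP   >
    [0,1] "liked" : (S/PP)/PP
    [1,3] PP   >
      [1,2] "that" : PP/N
      [2,3] "under" : N
  [3,6] PP   >
    [3,5] PP/NP   >
      [3,4] "here" : (PP/NP)/NP
      [4,5] "no" : NP
    [5,6] "some" : NP

YES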